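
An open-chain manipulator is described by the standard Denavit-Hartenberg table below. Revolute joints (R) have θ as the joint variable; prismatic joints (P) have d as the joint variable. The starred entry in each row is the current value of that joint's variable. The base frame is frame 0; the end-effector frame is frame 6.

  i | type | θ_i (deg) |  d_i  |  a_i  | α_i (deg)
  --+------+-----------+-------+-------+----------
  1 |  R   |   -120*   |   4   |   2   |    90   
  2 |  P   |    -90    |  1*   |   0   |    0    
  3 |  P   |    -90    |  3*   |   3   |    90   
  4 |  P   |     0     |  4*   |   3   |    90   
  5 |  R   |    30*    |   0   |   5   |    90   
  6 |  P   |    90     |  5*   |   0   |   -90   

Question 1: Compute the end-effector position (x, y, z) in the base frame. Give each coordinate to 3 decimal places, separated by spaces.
1.951 11.379 6.170

after link 1: o_1 = (-1.0000, -1.7321, 4.0000)
after link 2: o_2 = (-1.8660, -1.2321, 4.0000)
after link 3: o_3 = (-2.9641, 2.8660, 4.0000)
after link 4: o_4 = (-1.4641, 5.4641, 8.0000)
after link 5: o_5 = (0.7010, 9.2141, 10.5000)
after link 6: o_6 = (1.9510, 11.3792, 6.1699)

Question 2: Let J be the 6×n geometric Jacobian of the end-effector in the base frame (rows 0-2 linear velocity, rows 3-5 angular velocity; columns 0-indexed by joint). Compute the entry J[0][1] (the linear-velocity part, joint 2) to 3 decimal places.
prismatic axis z_1 = (-0.8660,0.5000,0.0000)
J_v[:, 1] = z_1; J_ω[:, 1] = (0,0,0)
entry J[0][1] = -0.8660

-0.866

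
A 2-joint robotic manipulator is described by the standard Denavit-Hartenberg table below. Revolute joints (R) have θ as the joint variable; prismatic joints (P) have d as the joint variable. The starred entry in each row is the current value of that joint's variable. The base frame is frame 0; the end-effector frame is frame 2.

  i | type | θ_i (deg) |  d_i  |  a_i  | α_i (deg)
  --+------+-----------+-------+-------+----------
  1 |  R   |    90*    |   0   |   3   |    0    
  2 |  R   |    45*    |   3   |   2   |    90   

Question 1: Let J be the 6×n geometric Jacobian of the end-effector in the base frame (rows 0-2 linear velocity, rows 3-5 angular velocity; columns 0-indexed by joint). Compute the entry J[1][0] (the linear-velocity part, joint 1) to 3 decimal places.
-1.414

axis z_0 = ẑ; lever o_n−o_0 = (-1.4142,4.4142,3.0000)
cross product → J_v[:, 0] = (-4.4142,-1.4142,0.0000)
J_ω[:, 0] = z_0
entry J[1][0] = -1.4142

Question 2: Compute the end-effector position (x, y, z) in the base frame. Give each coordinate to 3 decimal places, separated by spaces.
after link 1: o_1 = (0.0000, 3.0000, 0.0000)
after link 2: o_2 = (-1.4142, 4.4142, 3.0000)

-1.414 4.414 3.000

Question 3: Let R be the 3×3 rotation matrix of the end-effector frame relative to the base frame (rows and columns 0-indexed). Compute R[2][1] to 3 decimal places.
1.000

End-effector y-axis (col 1 of R) = (-0.0000,-0.0000,1.0000)
R[2][1] = 1.0000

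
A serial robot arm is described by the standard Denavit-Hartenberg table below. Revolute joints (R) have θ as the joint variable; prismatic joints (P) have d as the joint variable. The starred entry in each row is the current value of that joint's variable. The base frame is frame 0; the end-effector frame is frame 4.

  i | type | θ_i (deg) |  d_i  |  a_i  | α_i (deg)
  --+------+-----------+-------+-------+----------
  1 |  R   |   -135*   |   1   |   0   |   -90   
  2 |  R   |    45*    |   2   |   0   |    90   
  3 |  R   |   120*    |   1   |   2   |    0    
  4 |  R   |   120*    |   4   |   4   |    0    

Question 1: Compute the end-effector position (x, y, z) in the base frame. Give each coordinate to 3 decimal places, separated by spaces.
after link 1: o_1 = (0.0000, 0.0000, 1.0000)
after link 2: o_2 = (1.4142, -1.4142, 1.0000)
after link 3: o_3 = (2.6390, -2.6390, 2.4142)
after link 4: o_4 = (-0.8105, -1.1895, 6.6569)

-0.811 -1.189 6.657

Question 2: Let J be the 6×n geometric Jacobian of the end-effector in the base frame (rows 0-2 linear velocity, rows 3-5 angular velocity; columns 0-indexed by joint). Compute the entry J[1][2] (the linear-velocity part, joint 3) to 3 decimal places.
1.255

axis z_2 = (-0.5000,-0.5000,0.7071); lever o_n−o_2 = (-2.2247,0.2247,5.6569)
cross product → J_v[:, 2] = (-2.9873,1.2553,-1.2247)
J_ω[:, 2] = z_2
entry J[1][2] = 1.2553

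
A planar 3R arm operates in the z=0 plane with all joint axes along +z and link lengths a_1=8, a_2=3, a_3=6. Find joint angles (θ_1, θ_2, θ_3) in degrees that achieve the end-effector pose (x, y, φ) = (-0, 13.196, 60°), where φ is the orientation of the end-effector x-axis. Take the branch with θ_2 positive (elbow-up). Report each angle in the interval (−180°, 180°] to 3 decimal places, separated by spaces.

wrist centre = target − a_3·(cos φ, sin φ) = (-3.0000, 7.9998)
cos θ_2 = (72.9976−8²−3²)/(2·8·3) = -0.0001; θ_2 = 90.0029° (elbow-up)
β = atan2(7.9998,-3.0000) = 110.5564°; ψ = atan2(3.0000,7.9998) = 20.5564°
θ_1 = β − ψ = 90.0000°
θ_3 = φ − θ_1 − θ_2 = -120.0029° (wrapped to (-180°,180°])

90.000 90.003 -120.003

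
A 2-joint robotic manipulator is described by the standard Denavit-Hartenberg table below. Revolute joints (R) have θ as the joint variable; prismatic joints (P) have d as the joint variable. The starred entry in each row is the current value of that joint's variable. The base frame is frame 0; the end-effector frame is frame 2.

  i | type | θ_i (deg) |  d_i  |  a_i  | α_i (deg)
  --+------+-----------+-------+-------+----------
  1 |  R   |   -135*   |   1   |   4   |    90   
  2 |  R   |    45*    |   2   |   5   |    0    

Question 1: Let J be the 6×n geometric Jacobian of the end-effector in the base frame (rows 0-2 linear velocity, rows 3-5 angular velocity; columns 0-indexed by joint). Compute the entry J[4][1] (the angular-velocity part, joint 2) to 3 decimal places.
axis z_1 = (-0.7071,0.7071,0.0000); lever o_n−o_1 = (-3.9142,-1.0858,3.5355)
cross product → J_v[:, 1] = (2.5000,2.5000,3.5355)
J_ω[:, 1] = z_1
entry J[4][1] = 0.7071

0.707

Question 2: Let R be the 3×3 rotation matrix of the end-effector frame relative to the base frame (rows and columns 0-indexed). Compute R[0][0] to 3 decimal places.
-0.500

End-effector x-axis (col 0 of R) = (-0.5000,-0.5000,0.7071)
R[0][0] = -0.5000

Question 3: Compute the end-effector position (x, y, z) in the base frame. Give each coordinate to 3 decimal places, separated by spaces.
-6.743 -3.914 4.536

after link 1: o_1 = (-2.8284, -2.8284, 1.0000)
after link 2: o_2 = (-6.7426, -3.9142, 4.5355)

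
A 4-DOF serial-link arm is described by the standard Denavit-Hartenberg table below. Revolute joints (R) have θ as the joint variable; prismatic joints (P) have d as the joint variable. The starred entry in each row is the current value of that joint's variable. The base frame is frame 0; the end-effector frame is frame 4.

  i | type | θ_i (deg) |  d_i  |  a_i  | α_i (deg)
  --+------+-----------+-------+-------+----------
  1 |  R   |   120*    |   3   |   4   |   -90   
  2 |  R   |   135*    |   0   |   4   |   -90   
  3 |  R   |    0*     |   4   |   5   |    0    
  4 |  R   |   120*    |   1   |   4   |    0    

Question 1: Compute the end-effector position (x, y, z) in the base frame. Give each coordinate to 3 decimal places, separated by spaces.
after link 1: o_1 = (-2.0000, 3.4641, 3.0000)
after link 2: o_2 = (-0.5858, 1.0146, 0.1716)
after link 3: o_3 = (2.5962, -4.4967, -0.5355)
after link 4: o_4 = (5.2426, -2.1523, 1.5858)

5.243 -2.152 1.586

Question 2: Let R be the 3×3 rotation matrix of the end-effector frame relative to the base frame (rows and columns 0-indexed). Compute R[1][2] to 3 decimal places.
-0.612

End-effector z-axis (col 2 of R) = (0.3536,-0.6124,0.7071)
R[1][2] = -0.6124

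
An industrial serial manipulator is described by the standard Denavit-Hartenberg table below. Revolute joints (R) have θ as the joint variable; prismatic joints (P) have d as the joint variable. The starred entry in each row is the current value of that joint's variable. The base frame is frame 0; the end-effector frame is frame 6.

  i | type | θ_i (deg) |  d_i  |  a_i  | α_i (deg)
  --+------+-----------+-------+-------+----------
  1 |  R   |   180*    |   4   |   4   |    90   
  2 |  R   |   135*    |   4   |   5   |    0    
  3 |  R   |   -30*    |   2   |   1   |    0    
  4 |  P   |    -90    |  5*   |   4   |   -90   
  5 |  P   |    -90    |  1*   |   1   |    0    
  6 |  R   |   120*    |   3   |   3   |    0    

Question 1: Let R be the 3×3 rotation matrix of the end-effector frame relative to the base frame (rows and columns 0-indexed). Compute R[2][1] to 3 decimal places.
-0.129

End-effector y-axis (col 1 of R) = (0.4830,-0.8660,-0.1294)
R[2][1] = -0.1294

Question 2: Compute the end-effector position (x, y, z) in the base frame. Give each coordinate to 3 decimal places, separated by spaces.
-5.544 10.500 14.073

after link 1: o_1 = (-4.0000, 0.0000, 4.0000)
after link 2: o_2 = (-0.4645, 4.0000, 7.5355)
after link 3: o_3 = (-0.2056, 6.0000, 8.5015)
after link 4: o_4 = (-4.0694, 11.0000, 9.5367)
after link 5: o_5 = (-3.8105, 12.0000, 10.5027)
after link 6: o_6 = (-5.5436, 10.5000, 14.0729)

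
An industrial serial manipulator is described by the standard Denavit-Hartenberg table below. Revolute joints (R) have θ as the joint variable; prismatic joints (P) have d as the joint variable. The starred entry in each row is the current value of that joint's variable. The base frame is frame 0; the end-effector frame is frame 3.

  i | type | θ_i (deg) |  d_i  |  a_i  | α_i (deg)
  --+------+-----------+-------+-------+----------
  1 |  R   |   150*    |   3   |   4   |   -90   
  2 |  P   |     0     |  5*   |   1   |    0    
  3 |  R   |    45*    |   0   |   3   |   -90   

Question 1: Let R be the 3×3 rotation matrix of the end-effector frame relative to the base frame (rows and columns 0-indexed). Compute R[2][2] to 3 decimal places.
End-effector z-axis (col 2 of R) = (0.6124,-0.3536,-0.7071)
R[2][2] = -0.7071

-0.707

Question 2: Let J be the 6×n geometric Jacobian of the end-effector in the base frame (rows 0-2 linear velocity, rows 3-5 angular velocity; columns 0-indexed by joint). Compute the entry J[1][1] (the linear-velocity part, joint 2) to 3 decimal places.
prismatic axis z_1 = (-0.5000,-0.8660,0.0000)
J_v[:, 1] = z_1; J_ω[:, 1] = (0,0,0)
entry J[1][1] = -0.8660

-0.866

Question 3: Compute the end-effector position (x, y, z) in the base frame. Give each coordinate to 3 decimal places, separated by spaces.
-8.667 -0.769 0.879

after link 1: o_1 = (-3.4641, 2.0000, 3.0000)
after link 2: o_2 = (-6.8301, -1.8301, 3.0000)
after link 3: o_3 = (-8.6672, -0.7695, 0.8787)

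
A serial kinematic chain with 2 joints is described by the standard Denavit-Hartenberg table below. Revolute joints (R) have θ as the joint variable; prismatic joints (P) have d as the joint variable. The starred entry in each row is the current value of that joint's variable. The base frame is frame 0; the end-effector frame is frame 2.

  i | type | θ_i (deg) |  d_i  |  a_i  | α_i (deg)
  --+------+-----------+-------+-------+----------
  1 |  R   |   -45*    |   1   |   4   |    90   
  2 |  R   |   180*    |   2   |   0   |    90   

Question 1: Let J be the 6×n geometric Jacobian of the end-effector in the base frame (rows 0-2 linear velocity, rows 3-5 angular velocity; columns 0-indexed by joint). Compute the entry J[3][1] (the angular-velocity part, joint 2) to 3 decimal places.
-0.707

axis z_1 = (-0.7071,-0.7071,0.0000); lever o_n−o_1 = (-1.4142,-1.4142,0.0000)
cross product → J_v[:, 1] = (-0.0000,0.0000,-0.0000)
J_ω[:, 1] = z_1
entry J[3][1] = -0.7071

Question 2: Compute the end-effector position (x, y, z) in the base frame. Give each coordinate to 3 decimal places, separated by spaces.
after link 1: o_1 = (2.8284, -2.8284, 1.0000)
after link 2: o_2 = (1.4142, -4.2426, 1.0000)

1.414 -4.243 1.000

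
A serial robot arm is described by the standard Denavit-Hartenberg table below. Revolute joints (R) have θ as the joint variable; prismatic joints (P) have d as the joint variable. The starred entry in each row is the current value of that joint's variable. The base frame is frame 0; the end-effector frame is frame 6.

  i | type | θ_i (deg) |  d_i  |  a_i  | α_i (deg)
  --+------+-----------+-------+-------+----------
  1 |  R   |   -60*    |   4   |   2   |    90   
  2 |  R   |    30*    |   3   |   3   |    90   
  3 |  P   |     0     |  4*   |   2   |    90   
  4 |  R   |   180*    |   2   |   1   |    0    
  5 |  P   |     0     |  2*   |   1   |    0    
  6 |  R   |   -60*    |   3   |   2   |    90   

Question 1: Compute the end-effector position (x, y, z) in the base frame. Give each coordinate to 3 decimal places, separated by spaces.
6.763 -3.714 0.036

after link 1: o_1 = (1.0000, -1.7321, 4.0000)
after link 2: o_2 = (-0.2990, -5.4821, 5.5000)
after link 3: o_3 = (1.5670, -8.7141, 3.0359)
after link 4: o_4 = (2.8660, -6.9641, 2.5359)
after link 5: o_5 = (4.1651, -5.2141, 2.0359)
after link 6: o_6 = (6.7631, -3.7141, 0.0359)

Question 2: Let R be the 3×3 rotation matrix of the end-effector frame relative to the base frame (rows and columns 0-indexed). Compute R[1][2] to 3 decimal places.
End-effector z-axis (col 2 of R) = (0.5000,-0.8660,-0.0000)
R[1][2] = -0.8660

-0.866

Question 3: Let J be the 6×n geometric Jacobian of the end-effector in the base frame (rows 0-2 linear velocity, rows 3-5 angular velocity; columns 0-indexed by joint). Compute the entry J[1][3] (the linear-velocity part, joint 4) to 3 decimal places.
2.598

axis z_3 = (0.8660,0.5000,-0.0000); lever o_n−o_3 = (5.1962,5.0000,-3.0000)
cross product → J_v[:, 3] = (-1.5000,2.5981,1.7321)
J_ω[:, 3] = z_3
entry J[1][3] = 2.5981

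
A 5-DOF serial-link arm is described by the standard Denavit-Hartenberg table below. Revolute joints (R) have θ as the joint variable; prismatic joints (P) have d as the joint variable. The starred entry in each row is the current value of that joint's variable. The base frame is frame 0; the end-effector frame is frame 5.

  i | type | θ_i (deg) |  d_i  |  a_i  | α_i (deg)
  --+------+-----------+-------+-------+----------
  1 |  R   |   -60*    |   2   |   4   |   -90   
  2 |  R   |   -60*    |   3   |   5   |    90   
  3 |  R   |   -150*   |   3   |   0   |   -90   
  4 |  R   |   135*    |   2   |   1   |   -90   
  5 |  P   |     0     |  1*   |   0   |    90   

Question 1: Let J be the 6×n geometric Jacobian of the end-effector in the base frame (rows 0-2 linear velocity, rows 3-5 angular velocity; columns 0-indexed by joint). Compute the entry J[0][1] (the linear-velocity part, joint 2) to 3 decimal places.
3.878

axis z_1 = (0.8660,0.5000,0.0000); lever o_n−o_1 = (2.2176,0.1091,7.7568)
cross product → J_v[:, 1] = (3.8784,-6.7176,-1.0143)
J_ω[:, 1] = z_1
entry J[0][1] = 3.8784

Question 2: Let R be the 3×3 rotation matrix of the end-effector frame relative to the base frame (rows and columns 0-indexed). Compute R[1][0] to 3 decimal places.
-0.619

End-effector x-axis (col 0 of R) = (0.7655,-0.6187,0.1768)
R[1][0] = -0.6187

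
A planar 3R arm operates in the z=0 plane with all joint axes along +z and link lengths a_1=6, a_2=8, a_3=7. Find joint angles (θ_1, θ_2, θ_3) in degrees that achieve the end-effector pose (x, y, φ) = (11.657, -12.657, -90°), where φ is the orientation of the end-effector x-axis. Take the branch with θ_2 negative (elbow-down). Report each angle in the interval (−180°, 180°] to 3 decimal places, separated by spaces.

-0.003 -44.996 -45.001

wrist centre = target − a_3·(cos φ, sin φ) = (11.6570, -5.6570)
cos θ_2 = (167.8873−6²−8²)/(2·6·8) = 0.7072; θ_2 = -44.9957° (elbow-down)
β = atan2(-5.6570,11.6570) = -25.8867°; ψ = atan2(-5.6564,11.6573) = -25.8840°
θ_1 = β − ψ = -0.0028°
θ_3 = φ − θ_1 − θ_2 = -45.0015° (wrapped to (-180°,180°])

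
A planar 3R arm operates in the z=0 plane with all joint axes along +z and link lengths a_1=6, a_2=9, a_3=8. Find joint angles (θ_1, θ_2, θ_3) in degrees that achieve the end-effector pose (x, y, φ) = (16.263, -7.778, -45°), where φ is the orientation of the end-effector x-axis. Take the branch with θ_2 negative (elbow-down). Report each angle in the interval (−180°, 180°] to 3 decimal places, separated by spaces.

45.004 -90.006 0.001

wrist centre = target − a_3·(cos φ, sin φ) = (10.6061, -2.1211)
cos θ_2 = (116.9896−6²−9²)/(2·6·9) = -0.0001; θ_2 = -90.0055° (elbow-down)
β = atan2(-2.1211,10.6061) = -11.3095°; ψ = atan2(-9.0000,5.9991) = -56.3138°
θ_1 = β − ψ = 45.0043°
θ_3 = φ − θ_1 − θ_2 = 0.0013° (wrapped to (-180°,180°])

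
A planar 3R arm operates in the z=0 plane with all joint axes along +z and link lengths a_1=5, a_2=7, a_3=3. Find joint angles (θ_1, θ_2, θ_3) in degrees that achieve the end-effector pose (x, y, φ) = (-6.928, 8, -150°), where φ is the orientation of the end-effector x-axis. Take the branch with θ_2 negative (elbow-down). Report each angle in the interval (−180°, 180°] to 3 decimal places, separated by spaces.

wrist centre = target − a_3·(cos φ, sin φ) = (-4.3299, 9.5000)
cos θ_2 = (108.9982−5²−7²)/(2·5·7) = 0.5000; θ_2 = -60.0017° (elbow-down)
β = atan2(9.5000,-4.3299) = 114.5026°; ψ = atan2(-6.0623,8.4998) = -35.4974°
θ_1 = β − ψ = 150.0000°
θ_3 = φ − θ_1 − θ_2 = 120.0017° (wrapped to (-180°,180°])

150.000 -60.002 120.002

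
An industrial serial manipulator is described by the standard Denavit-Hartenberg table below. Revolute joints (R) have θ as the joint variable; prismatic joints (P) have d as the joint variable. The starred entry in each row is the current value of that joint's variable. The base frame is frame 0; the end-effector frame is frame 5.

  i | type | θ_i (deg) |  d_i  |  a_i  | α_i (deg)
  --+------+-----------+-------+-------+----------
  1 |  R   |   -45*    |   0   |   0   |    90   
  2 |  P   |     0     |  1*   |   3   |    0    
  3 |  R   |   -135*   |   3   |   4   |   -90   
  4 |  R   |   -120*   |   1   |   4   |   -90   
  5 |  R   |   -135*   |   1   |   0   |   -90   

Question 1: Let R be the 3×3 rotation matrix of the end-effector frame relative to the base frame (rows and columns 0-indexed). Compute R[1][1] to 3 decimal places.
-0.079

End-effector y-axis (col 1 of R) = (0.7866,-0.0795,0.6124)
R[1][1] = -0.0795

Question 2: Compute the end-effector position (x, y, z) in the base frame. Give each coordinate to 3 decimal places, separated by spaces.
after link 1: o_1 = (0.0000, 0.0000, 0.0000)
after link 2: o_2 = (1.4142, -2.8284, 0.0000)
after link 3: o_3 = (-2.7071, -2.9497, -2.8284)
after link 4: o_4 = (-3.6566, -6.8992, -2.1213)
after link 5: o_5 = (-4.4432, -6.8198, -2.7337)

-4.443 -6.820 -2.734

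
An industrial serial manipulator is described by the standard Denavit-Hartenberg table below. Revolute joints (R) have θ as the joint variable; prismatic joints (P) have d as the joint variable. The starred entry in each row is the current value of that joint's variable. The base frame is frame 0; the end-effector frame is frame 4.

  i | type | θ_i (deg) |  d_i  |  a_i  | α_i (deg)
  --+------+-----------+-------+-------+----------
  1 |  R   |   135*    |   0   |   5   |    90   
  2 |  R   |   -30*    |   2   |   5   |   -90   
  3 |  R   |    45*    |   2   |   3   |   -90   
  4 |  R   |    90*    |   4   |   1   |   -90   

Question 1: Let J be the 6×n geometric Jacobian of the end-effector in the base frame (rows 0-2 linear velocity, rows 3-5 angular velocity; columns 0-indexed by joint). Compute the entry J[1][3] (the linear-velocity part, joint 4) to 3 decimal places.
axis z_3 = (-0.0670,-0.9330,0.3536); lever o_n−o_3 = (0.0856,-4.0856,0.5482)
cross product → J_v[:, 3] = (0.9330,0.0670,0.3536)
J_ω[:, 3] = z_3
entry J[1][3] = 0.0670

0.067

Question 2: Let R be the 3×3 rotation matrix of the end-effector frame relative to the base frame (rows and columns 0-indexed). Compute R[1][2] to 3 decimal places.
End-effector z-axis (col 2 of R) = (0.9330,0.0670,0.3536)
R[1][2] = 0.0670

0.067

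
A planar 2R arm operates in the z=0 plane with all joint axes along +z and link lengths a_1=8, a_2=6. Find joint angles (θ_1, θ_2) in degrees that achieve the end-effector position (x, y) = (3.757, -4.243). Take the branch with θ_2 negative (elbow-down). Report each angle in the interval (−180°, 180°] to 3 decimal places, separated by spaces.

-0.005 -135.000

cos θ_2 = (32.1181−8²−6²)/(2·8·6) = -0.7071; θ_2 = -134.9997° (elbow-down)
β = atan2(-4.2430,3.7570) = -48.4764°; ψ = atan2(-4.2427,3.7574) = -48.4713°
θ_1 = β − ψ = -0.0051°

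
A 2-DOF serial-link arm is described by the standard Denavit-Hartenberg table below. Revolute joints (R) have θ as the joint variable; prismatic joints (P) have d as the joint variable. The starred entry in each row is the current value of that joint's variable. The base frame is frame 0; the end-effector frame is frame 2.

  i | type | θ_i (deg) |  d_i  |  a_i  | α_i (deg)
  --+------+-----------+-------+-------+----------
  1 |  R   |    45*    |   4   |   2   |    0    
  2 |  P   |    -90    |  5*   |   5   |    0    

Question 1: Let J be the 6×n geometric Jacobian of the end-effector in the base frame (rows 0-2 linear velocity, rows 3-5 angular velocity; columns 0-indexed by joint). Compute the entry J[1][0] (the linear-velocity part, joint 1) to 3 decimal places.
axis z_0 = ẑ; lever o_n−o_0 = (4.9497,-2.1213,9.0000)
cross product → J_v[:, 0] = (2.1213,4.9497,-0.0000)
J_ω[:, 0] = z_0
entry J[1][0] = 4.9497

4.950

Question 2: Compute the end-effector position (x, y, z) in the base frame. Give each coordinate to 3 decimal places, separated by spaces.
after link 1: o_1 = (1.4142, 1.4142, 4.0000)
after link 2: o_2 = (4.9497, -2.1213, 9.0000)

4.950 -2.121 9.000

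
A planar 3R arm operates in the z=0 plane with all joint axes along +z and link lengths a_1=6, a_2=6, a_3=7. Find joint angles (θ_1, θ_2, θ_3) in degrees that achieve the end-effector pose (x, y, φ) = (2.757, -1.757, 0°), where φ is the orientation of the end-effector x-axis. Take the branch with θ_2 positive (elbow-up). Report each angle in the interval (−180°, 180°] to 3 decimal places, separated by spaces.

wrist centre = target − a_3·(cos φ, sin φ) = (-4.2430, -1.7570)
cos θ_2 = (21.0901−6²−6²)/(2·6·6) = -0.7071; θ_2 = 134.9980° (elbow-up)
β = atan2(-1.7570,-4.2430) = -157.5059°; ψ = atan2(4.2428,1.7575) = 67.4990°
θ_1 = β − ψ = -225.0049°
θ_3 = φ − θ_1 − θ_2 = 90.0069° (wrapped to (-180°,180°])

134.995 134.998 90.007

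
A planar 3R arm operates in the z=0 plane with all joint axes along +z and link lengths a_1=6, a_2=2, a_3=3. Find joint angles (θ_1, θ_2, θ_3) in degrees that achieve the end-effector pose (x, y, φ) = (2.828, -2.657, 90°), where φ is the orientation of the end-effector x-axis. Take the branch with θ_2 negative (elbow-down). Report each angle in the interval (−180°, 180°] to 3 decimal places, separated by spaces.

wrist centre = target − a_3·(cos φ, sin φ) = (2.8280, -5.6570)
cos θ_2 = (39.9992−6²−2²)/(2·6·2) = -0.0000; θ_2 = -90.0018° (elbow-down)
β = atan2(-5.6570,2.8280) = -63.4390°; ψ = atan2(-2.0000,5.9999) = -18.4351°
θ_1 = β − ψ = -45.0039°
θ_3 = φ − θ_1 − θ_2 = -134.9943° (wrapped to (-180°,180°])

-45.004 -90.002 -134.994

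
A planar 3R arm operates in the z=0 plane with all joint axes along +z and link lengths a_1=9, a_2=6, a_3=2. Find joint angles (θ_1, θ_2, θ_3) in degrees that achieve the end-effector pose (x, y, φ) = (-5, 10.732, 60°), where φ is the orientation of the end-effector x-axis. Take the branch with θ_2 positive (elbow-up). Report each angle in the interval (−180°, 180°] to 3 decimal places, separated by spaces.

90.000 90.000 -120.000

wrist centre = target − a_3·(cos φ, sin φ) = (-6.0000, 8.9999)
cos θ_2 = (116.9991−9²−6²)/(2·9·6) = -0.0000; θ_2 = 90.0005° (elbow-up)
β = atan2(8.9999,-6.0000) = 123.6902°; ψ = atan2(6.0000,8.9999) = 33.6902°
θ_1 = β − ψ = 90.0000°
θ_3 = φ − θ_1 − θ_2 = -120.0005° (wrapped to (-180°,180°])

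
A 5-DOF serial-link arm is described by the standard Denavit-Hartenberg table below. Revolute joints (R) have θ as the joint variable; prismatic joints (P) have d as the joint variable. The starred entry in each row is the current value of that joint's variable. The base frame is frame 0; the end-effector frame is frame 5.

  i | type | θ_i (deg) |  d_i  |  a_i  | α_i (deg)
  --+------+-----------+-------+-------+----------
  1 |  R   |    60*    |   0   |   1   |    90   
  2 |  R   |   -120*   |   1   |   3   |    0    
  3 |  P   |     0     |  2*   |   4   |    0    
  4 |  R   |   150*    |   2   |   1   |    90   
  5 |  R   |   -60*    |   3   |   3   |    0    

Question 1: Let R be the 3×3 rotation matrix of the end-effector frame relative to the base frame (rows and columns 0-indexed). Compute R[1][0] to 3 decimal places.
End-effector x-axis (col 0 of R) = (-0.5335,0.8080,0.2500)
R[1][0] = 0.8080

0.808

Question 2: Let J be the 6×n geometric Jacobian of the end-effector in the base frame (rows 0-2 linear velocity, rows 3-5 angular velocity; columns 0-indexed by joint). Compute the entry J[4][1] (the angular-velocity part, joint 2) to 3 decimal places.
-0.500

axis z_1 = (0.8660,-0.5000,0.0000); lever o_n−o_1 = (2.1627,-1.0580,-7.4103)
cross product → J_v[:, 1] = (3.7051,6.4175,0.1651)
J_ω[:, 1] = z_1
entry J[4][1] = -0.5000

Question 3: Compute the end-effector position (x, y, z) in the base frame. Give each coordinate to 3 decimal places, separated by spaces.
after link 1: o_1 = (0.5000, 0.8660, 0.0000)
after link 2: o_2 = (0.6160, -0.9330, -2.5981)
after link 3: o_3 = (1.3481, -3.6651, -6.0622)
after link 4: o_4 = (3.5131, -3.9151, -5.5622)
after link 5: o_5 = (2.6627, -0.1920, -7.4103)

2.663 -0.192 -7.410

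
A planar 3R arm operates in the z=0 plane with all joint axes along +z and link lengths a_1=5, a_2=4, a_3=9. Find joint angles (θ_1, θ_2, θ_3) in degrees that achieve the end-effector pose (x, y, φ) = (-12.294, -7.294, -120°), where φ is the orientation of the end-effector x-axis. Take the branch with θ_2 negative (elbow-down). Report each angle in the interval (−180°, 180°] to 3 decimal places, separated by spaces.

-157.340 -60.006 97.346

wrist centre = target − a_3·(cos φ, sin φ) = (-7.7940, 0.5002)
cos θ_2 = (60.9967−5²−4²)/(2·5·4) = 0.4999; θ_2 = -60.0055° (elbow-down)
β = atan2(0.5002,-7.7940) = 176.3277°; ψ = atan2(-3.4643,6.9997) = -26.3319°
θ_1 = β − ψ = 202.6596°
θ_3 = φ − θ_1 − θ_2 = 97.3459° (wrapped to (-180°,180°])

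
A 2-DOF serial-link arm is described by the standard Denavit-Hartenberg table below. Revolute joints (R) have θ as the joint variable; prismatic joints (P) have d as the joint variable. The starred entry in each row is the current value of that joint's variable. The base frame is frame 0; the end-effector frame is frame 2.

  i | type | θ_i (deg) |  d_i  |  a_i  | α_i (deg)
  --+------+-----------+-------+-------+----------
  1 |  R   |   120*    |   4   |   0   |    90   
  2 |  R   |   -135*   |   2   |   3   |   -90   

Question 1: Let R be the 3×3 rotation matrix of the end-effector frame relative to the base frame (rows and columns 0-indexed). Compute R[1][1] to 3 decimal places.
-0.500

End-effector y-axis (col 1 of R) = (-0.8660,-0.5000,-0.0000)
R[1][1] = -0.5000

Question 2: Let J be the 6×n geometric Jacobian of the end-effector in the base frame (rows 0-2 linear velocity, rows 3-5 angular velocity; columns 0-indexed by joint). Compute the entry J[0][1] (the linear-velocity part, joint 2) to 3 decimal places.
-1.061

axis z_1 = (0.8660,0.5000,0.0000); lever o_n−o_1 = (2.7927,-0.8371,-2.1213)
cross product → J_v[:, 1] = (-1.0607,1.8371,-2.1213)
J_ω[:, 1] = z_1
entry J[0][1] = -1.0607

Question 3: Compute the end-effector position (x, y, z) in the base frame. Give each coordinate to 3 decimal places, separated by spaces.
after link 1: o_1 = (0.0000, 0.0000, 4.0000)
after link 2: o_2 = (2.7927, -0.8371, 1.8787)

2.793 -0.837 1.879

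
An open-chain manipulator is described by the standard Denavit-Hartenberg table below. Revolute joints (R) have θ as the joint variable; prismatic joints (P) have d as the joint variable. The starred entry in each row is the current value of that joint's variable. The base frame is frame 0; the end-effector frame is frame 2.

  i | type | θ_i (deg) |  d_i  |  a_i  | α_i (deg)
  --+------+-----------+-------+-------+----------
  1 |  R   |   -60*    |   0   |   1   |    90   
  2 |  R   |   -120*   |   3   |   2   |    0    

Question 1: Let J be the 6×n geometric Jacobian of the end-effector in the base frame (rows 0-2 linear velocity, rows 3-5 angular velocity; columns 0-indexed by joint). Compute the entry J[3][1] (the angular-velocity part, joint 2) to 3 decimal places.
-0.866

axis z_1 = (-0.8660,-0.5000,0.0000); lever o_n−o_1 = (-3.0981,-0.6340,-1.7321)
cross product → J_v[:, 1] = (0.8660,-1.5000,-1.0000)
J_ω[:, 1] = z_1
entry J[3][1] = -0.8660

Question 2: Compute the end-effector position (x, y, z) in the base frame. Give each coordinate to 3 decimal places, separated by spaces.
-2.598 -1.500 -1.732

after link 1: o_1 = (0.5000, -0.8660, 0.0000)
after link 2: o_2 = (-2.5981, -1.5000, -1.7321)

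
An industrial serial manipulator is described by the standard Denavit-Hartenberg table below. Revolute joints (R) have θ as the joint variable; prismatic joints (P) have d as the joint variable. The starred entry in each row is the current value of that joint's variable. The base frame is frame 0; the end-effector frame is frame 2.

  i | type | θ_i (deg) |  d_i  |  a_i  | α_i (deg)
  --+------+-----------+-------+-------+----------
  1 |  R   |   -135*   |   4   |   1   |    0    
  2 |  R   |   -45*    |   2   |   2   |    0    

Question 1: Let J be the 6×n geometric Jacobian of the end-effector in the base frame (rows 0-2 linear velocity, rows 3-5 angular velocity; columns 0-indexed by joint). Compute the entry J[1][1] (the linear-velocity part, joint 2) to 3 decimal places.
-2.000

axis z_1 = (0.0000,0.0000,1.0000); lever o_n−o_1 = (-2.0000,-0.0000,2.0000)
cross product → J_v[:, 1] = (0.0000,-2.0000,0.0000)
J_ω[:, 1] = z_1
entry J[1][1] = -2.0000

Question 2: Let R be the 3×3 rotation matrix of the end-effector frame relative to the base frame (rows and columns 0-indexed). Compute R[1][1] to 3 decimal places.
End-effector y-axis (col 1 of R) = (0.0000,-1.0000,0.0000)
R[1][1] = -1.0000

-1.000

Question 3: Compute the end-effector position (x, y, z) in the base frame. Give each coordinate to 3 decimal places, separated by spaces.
-2.707 -0.707 6.000

after link 1: o_1 = (-0.7071, -0.7071, 4.0000)
after link 2: o_2 = (-2.7071, -0.7071, 6.0000)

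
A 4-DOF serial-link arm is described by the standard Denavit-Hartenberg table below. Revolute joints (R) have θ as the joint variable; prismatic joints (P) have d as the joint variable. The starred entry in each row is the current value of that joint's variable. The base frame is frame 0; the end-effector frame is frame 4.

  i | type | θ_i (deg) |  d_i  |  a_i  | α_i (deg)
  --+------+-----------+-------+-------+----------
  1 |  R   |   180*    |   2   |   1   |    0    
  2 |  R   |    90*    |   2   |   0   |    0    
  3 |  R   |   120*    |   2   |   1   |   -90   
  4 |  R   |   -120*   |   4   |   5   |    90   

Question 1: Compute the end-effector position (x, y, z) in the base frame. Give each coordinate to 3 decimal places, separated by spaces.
-4.299 2.714 10.330

after link 1: o_1 = (-1.0000, 0.0000, 2.0000)
after link 2: o_2 = (-1.0000, 0.0000, 4.0000)
after link 3: o_3 = (-0.1340, 0.5000, 6.0000)
after link 4: o_4 = (-4.2990, 2.7141, 10.3301)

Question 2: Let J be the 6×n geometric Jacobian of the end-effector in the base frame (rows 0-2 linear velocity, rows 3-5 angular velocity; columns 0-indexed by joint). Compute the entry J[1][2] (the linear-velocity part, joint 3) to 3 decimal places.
axis z_2 = (0.0000,0.0000,1.0000); lever o_n−o_2 = (-3.2990,2.7141,6.3301)
cross product → J_v[:, 2] = (-2.7141,-3.2990,0.0000)
J_ω[:, 2] = z_2
entry J[1][2] = -3.2990

-3.299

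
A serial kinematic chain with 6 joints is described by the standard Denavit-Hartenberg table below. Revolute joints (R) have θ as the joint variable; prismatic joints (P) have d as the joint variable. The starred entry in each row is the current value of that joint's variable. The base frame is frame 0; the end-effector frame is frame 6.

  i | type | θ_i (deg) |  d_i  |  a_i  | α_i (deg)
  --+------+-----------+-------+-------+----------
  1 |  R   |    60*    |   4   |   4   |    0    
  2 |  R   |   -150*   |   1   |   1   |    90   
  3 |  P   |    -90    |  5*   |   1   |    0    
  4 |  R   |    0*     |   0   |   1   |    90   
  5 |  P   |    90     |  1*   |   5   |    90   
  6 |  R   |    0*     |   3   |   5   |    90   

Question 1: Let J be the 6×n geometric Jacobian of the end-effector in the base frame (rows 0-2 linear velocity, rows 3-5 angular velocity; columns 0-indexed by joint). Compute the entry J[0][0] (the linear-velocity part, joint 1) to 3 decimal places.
-3.464

axis z_0 = ẑ; lever o_n−o_0 = (-13.0000,3.4641,0.0000)
cross product → J_v[:, 0] = (-3.4641,-13.0000,0.0000)
J_ω[:, 0] = z_0
entry J[0][0] = -3.4641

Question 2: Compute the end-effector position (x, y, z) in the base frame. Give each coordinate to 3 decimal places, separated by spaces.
after link 1: o_1 = (2.0000, 3.4641, 4.0000)
after link 2: o_2 = (2.0000, 2.4641, 5.0000)
after link 3: o_3 = (-3.0000, 2.4641, 4.0000)
after link 4: o_4 = (-3.0000, 2.4641, 3.0000)
after link 5: o_5 = (-8.0000, 3.4641, 3.0000)
after link 6: o_6 = (-13.0000, 3.4641, 0.0000)

-13.000 3.464 0.000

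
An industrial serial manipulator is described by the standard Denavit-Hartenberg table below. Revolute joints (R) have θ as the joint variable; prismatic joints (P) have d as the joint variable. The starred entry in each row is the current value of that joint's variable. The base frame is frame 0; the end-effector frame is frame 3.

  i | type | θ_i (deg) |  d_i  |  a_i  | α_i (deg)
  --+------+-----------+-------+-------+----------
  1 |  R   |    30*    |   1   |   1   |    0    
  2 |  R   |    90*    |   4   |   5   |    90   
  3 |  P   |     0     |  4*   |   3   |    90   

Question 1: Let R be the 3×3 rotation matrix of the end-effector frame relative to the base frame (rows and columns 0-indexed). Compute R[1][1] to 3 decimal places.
0.500

End-effector y-axis (col 1 of R) = (0.8660,0.5000,0.0000)
R[1][1] = 0.5000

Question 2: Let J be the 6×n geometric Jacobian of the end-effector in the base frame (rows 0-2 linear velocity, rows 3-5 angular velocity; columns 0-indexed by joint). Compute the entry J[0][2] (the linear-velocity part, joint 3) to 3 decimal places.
0.866

prismatic axis z_2 = (0.8660,0.5000,0.0000)
J_v[:, 2] = z_2; J_ω[:, 2] = (0,0,0)
entry J[0][2] = 0.8660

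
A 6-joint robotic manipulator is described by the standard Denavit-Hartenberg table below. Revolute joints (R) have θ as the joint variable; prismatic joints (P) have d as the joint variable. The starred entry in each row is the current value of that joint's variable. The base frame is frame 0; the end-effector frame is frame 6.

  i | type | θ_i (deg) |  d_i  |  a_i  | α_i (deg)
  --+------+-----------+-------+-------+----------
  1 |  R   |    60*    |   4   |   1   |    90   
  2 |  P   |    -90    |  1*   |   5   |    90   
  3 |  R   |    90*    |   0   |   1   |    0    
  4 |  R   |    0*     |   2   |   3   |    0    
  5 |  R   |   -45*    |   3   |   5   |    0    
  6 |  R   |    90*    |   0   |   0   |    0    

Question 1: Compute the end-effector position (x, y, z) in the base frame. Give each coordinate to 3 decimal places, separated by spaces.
5.392 -7.732 -4.536

after link 1: o_1 = (0.5000, 0.8660, 4.0000)
after link 2: o_2 = (1.3660, 0.3660, -1.0000)
after link 3: o_3 = (2.2321, -0.1340, -1.0000)
after link 4: o_4 = (3.8301, -3.3660, -1.0000)
after link 5: o_5 = (5.3920, -7.7319, -4.5355)
after link 6: o_6 = (5.3920, -7.7319, -4.5355)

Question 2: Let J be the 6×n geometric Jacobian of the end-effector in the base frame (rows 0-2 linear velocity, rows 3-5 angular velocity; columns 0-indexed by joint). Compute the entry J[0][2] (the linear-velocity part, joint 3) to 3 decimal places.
3.062

axis z_2 = (-0.5000,-0.8660,-0.0000); lever o_n−o_2 = (4.0260,-8.0979,-3.5355)
cross product → J_v[:, 2] = (3.0619,-1.7678,7.5355)
J_ω[:, 2] = z_2
entry J[0][2] = 3.0619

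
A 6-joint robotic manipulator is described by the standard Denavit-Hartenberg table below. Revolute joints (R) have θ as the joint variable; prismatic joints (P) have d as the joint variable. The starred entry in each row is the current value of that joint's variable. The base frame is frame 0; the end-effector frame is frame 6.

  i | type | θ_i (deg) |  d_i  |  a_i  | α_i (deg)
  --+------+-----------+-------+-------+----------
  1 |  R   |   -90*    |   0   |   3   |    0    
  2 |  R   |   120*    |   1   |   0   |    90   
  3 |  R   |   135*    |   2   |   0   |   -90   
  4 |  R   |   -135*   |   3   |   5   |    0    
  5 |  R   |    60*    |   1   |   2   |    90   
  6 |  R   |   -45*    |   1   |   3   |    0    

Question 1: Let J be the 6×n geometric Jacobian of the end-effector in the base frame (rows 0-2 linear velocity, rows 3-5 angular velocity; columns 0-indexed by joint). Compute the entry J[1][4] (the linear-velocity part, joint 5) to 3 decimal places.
-1.412

axis z_4 = (-0.6124,-0.3536,-0.7071); lever o_n−o_4 = (2.7448,-3.3109,0.8641)
cross product → J_v[:, 4] = (-2.6467,-1.4117,2.9979)
J_ω[:, 4] = z_4
entry J[1][4] = -1.4117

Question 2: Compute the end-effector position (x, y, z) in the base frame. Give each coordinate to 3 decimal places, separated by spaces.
5.841 -10.915 -2.757

after link 1: o_1 = (0.0000, -3.0000, 0.0000)
after link 2: o_2 = (0.0000, -3.0000, 1.0000)
after link 3: o_3 = (1.0000, -4.7321, 1.0000)
after link 4: o_4 = (3.0957, -7.6046, -3.6213)
after link 5: o_5 = (3.1323, -9.8142, -3.9624)
after link 6: o_6 = (5.8405, -10.9154, -2.7572)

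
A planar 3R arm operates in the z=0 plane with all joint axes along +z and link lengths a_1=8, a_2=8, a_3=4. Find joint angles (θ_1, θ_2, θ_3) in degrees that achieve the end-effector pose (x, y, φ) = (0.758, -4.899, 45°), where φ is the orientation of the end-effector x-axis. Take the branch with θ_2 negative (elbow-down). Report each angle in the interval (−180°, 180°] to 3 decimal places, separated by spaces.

wrist centre = target − a_3·(cos φ, sin φ) = (-2.0704, -7.7274)
cos θ_2 = (63.9998−8²−8²)/(2·8·8) = -0.5000; θ_2 = -120.0001° (elbow-down)
β = atan2(-7.7274,-2.0704) = -104.9991°; ψ = atan2(-6.9282,4.0000) = -60.0001°
θ_1 = β − ψ = -44.9990°
θ_3 = φ − θ_1 − θ_2 = -150.0009° (wrapped to (-180°,180°])

-44.999 -120.000 -150.001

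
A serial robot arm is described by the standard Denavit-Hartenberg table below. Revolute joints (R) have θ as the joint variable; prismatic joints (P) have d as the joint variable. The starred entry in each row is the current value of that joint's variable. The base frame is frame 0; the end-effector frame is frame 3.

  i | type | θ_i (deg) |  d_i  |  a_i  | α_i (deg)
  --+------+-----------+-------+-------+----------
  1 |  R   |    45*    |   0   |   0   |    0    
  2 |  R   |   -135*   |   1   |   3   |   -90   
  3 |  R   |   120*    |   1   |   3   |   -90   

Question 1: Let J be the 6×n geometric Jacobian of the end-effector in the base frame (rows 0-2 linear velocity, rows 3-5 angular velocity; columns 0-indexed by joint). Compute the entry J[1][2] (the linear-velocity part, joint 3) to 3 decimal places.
axis z_2 = (1.0000,0.0000,0.0000); lever o_n−o_2 = (1.0000,1.5000,-2.5981)
cross product → J_v[:, 2] = (-0.0000,2.5981,1.5000)
J_ω[:, 2] = z_2
entry J[1][2] = 2.5981

2.598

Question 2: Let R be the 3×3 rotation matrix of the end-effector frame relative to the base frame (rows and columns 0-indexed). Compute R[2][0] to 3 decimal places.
-0.866

End-effector x-axis (col 0 of R) = (0.0000,0.5000,-0.8660)
R[2][0] = -0.8660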